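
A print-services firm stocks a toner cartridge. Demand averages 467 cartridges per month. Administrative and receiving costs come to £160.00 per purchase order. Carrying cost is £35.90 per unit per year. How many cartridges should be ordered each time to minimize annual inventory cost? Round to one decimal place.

Q* ≈ 223.5 cartridges

Annual demand D = 467 × 12 = 5,604.
EOQ = √(2DS / H) = √(2 × 5,604 × 160 / 35.9).
= √(1,793,280 / 35.9) = √49,952.0891 ≈ 223.500.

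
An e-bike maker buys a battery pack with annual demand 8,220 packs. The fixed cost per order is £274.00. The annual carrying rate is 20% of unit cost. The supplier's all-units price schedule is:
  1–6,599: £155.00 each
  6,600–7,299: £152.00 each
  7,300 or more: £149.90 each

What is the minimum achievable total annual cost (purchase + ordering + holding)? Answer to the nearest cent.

TC* ≈ £1,285,916.99

Holding cost per unit per year at price C is H = 0.20·C.
For each price level, check whether its EOQ is feasible; otherwise the best quantity at that price is the breakpoint.
EOQ at £155.00 = 381.2 (feasible in tier 1): TC = 8,220×£155.00 + (8,220/381.2)×274 + (381.2/2)×0.20×£155.00 = £1,285,916.99.
EOQ at £152.00 = 384.9 < 6600, so use break Q=6600: TC = 8,220×£152.00 + (8,220/6600.0)×274 + (6600.0/2)×0.20×£152.00 = £1,350,101.25.
EOQ at £149.90 = 387.6 < 7300, so use break Q=7300: TC = 8,220×£149.90 + (8,220/7300.0)×274 + (7300.0/2)×0.20×£149.90 = £1,341,913.53.
Lowest total cost among the candidates is at Q = 381.2.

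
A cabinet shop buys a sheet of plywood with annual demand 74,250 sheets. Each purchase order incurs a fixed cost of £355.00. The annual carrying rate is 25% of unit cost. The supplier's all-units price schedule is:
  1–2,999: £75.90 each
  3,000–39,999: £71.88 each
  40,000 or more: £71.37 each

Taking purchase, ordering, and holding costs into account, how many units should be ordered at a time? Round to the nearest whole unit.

Q* ≈ 3,000 sheets

Holding cost per unit per year at price C is H = 0.25·C.
Evaluate total cost at each tier's feasible EOQ or, if the EOQ is below the tier, at the tier's minimum quantity.
EOQ at £75.90 = 1666.8 (feasible in tier 1): TC = 74,250×£75.90 + (74,250/1666.8)×355 + (1666.8/2)×0.25×£75.90 = £5,667,202.75.
EOQ at £71.88 = 1712.8 < 3000, so use break Q=3000: TC = 74,250×£71.88 + (74,250/3000.0)×355 + (3000.0/2)×0.25×£71.88 = £5,372,831.25.
EOQ at £71.37 = 1718.9 < 40000, so use break Q=40000: TC = 74,250×£71.37 + (74,250/40000.0)×355 + (40000.0/2)×0.25×£71.37 = £5,656,731.47.
Lowest total cost is £5,372,831.25 at Q = 3000.0.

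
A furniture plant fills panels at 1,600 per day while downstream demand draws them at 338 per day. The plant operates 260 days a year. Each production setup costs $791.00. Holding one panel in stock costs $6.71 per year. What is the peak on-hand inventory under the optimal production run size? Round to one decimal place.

Annual demand D = 338 × 260 = 87,880.
Production build-up factor (1 − d/p) = 1 − 338/1,600 = 0.7888.
Q* = √(2DS / (H(1 − d/p))) = √(2 × 87,880 × 791 / (6.71 × 0.7888)).
= √(139,026,160 / 5.2925) ≈ 5125.277.
Maximum inventory = Q*(1 − d/p) = 5125.277 × 0.7888 ≈ 4042.562.

I_max ≈ 4,042.6 panels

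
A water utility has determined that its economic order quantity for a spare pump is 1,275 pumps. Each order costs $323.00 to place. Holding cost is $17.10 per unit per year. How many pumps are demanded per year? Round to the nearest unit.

The basic EOQ model gives Q* = √(2DS/H); rearrange for the unknown.
From Q* = √(2DS/H): D = Q*²H / (2S) = 1,275² × 17.1 / (2 × 323) = 43031.250.

D ≈ 43,031 pumps per year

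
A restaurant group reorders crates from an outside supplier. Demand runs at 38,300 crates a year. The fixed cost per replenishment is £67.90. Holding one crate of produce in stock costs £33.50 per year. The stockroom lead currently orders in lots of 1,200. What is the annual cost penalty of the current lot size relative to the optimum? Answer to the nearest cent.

Extra cost ≈ £9,067.21 per year

EOQ = √(2DS/H) = √(2 × 38,300 × 67.9 / 33.5) ≈ 394.03.
Cost at Q* = (D/Q*)S + (Q*/2)H = √(2DSH) ≈ £13,199.93.
Cost at Q = 1,200: (38,300/1,200)×67.9 + (1,200/2)×33.5 = £2,167.14 + £20,100.00 = £22,267.14.
Excess = £22,267.14 − £13,199.93 = £9,067.21.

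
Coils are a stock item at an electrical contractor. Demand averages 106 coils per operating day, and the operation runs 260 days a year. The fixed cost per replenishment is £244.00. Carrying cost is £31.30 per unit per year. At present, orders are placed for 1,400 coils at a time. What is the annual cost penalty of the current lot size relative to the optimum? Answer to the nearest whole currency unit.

Annual demand D = 106 × 260 = 27,560.
EOQ = √(2DS/H) = √(2 × 27,560 × 244 / 31.3) ≈ 655.51.
Cost at Q* = (D/Q*)S + (Q*/2)H = √(2DSH) ≈ £20,517.37.
Cost at Q = 1,400: (27,560/1,400)×244 + (1,400/2)×31.3 = £4,803.31 + £21,910.00 = £26,713.31.
Excess = £26,713.31 − £20,517.37 = £6,195.94.

Extra cost ≈ £6,196 per year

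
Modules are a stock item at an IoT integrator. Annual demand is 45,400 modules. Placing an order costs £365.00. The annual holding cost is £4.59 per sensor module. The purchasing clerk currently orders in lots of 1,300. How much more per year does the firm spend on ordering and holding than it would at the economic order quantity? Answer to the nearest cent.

Extra cost ≈ £3,396.66 per year

EOQ = √(2DS/H) = √(2 × 45,400 × 365 / 4.59) ≈ 2687.09.
Cost at Q* = (D/Q*)S + (Q*/2)H = √(2DSH) ≈ £12,333.77.
Cost at Q = 1,300: (45,400/1,300)×365 + (1,300/2)×4.59 = £12,746.92 + £2,983.50 = £15,730.42.
Excess = £15,730.42 − £12,333.77 = £3,396.66.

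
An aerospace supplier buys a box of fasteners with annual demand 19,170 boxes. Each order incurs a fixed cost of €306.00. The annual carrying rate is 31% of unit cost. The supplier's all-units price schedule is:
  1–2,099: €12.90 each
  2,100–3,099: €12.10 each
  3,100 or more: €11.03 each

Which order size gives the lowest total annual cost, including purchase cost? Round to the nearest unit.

Q* ≈ 3,100 boxes

Holding cost per unit per year at price C is H = 0.31·C.
Candidates are each tier's EOQ (if it falls in that tier) and each price-break quantity.
EOQ at €12.90 = 1712.8 (feasible in tier 1): TC = 19,170×€12.90 + (19,170/1712.8)×306 + (1712.8/2)×0.31×€12.90 = €254,142.56.
EOQ at €12.10 = 1768.5 < 2100, so use break Q=2100: TC = 19,170×€12.10 + (19,170/2100.0)×306 + (2100.0/2)×0.31×€12.10 = €238,688.89.
EOQ at €11.03 = 1852.3 < 3100, so use break Q=3100: TC = 19,170×€11.03 + (19,170/3100.0)×306 + (3100.0/2)×0.31×€11.03 = €218,637.28.
Lowest total cost is €218,637.28 at Q = 3100.0.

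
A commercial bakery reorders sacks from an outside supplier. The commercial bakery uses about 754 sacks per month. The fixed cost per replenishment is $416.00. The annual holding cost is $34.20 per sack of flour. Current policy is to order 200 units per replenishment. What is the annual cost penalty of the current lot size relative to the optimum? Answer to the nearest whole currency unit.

Extra cost ≈ $6,194 per year

Annual demand D = 754 × 12 = 9,048.
EOQ = √(2DS/H) = √(2 × 9,048 × 416 / 34.2) ≈ 469.16.
Cost at Q* = (D/Q*)S + (Q*/2)H = √(2DSH) ≈ $16,045.42.
Cost at Q = 200: (9,048/200)×416 + (200/2)×34.2 = $18,819.84 + $3,420.00 = $22,239.84.
Excess = $22,239.84 − $16,045.42 = $6,194.42.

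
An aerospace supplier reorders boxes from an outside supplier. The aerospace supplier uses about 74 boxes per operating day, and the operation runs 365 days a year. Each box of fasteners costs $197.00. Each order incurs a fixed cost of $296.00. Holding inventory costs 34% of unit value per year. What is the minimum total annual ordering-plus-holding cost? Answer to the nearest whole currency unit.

TC* ≈ $32,726

Annual demand D = 74 × 365 = 27,010.
Holding cost H = 0.34 × $197.00 = $66.9800 per unit per year.
EOQ = √(2DS/H) = √(2 × 27,010 × 296 / 66.98) ≈ 488.60.
At the optimum the two cost components are equal, so total cost = 2·(Q*/2)H = Q*·H.
Minimum total = √(2DSH) = √(2 × 27,010 × 296 × 66.98) ≈ 32726.210.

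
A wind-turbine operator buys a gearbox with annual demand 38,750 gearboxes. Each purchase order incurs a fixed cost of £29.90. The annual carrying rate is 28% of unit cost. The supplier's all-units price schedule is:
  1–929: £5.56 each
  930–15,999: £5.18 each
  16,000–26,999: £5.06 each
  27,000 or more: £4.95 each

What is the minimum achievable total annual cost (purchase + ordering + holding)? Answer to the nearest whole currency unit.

TC* ≈ £202,558

Holding cost per unit per year at price C is H = 0.28·C.
For each price level, check whether its EOQ is feasible; otherwise the best quantity at that price is the breakpoint.
Tier 1 (£5.56): EOQ = 1220.0 exceeds tier's upper bound 929, so this tier is dominated.
EOQ at £5.18 = 1264.0 (feasible in tier 2): TC = 38,750×£5.18 + (38,750/1264.0)×29.9 + (1264.0/2)×0.28×£5.18 = £202,558.29.
EOQ at £5.06 = 1278.9 < 16000, so use break Q=16000: TC = 38,750×£5.06 + (38,750/16000.0)×29.9 + (16000.0/2)×0.28×£5.06 = £207,481.81.
EOQ at £4.95 = 1293.0 < 27000, so use break Q=27000: TC = 38,750×£4.95 + (38,750/27000.0)×29.9 + (27000.0/2)×0.28×£4.95 = £210,566.41.
Lowest total cost among the candidates is at Q = 1264.0.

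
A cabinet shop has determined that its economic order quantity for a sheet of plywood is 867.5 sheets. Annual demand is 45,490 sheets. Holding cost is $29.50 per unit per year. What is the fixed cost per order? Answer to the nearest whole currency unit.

Squaring Q* = √(2DS/H) gives Q*² = 2DS/H.
From Q* = √(2DS/H): S = Q*²H / (2D) = 867.5² × 29.5 / (2 × 45,490) = 244.0142.

S ≈ $244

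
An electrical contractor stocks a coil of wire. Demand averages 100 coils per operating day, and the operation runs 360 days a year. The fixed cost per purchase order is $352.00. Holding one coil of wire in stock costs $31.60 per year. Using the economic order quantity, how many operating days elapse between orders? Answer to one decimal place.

T ≈ 9.0 days

Annual demand D = 100 × 360 = 36,000.
Q* = √(2DS/H) = √(2 × 36,000 × 352 / 31.6) ≈ 895.56.
Cycle time = Q*/D × 360 = 895.56 / 36,000 × 360 ≈ 8.956 days.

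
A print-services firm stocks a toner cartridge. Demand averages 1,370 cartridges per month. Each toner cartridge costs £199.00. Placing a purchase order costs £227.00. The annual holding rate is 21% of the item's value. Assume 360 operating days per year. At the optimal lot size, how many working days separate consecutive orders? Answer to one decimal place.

T ≈ 9.3 days

Annual demand D = 1,370 × 12 = 16,440.
Holding cost H = 0.21 × £199.00 = £41.7900 per unit per year.
Q* = √(2DS/H) = √(2 × 16,440 × 227 / 41.79) ≈ 422.61.
Cycle time = Q*/D × 360 = 422.61 / 16,440 × 360 ≈ 9.254 days.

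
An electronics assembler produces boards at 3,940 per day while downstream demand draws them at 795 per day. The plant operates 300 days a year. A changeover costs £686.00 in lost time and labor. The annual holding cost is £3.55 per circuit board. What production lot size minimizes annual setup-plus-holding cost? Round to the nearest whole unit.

Annual demand D = 795 × 300 = 238,500.
Production build-up factor (1 − d/p) = 1 − 795/3,940 = 0.7982.
Q* = √(2DS / (H(1 − d/p))) = √(2 × 238,500 × 686 / (3.55 × 0.7982)).
= √(327,222,000 / 2.8337) ≈ 10745.951.

Q* ≈ 10,746 boards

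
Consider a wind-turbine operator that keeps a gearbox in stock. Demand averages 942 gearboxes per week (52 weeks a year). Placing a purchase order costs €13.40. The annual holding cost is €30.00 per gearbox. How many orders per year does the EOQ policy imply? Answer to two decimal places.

Annual demand D = 942 × 52 = 48,984.
The optimal lot size = √(2DS/H) = √(2 × 48,984 × 13.4 / 30) ≈ 209.19.
Orders per year = D / Q* = 48,984 / 209.19 ≈ 234.164.

N ≈ 234.16 orders per year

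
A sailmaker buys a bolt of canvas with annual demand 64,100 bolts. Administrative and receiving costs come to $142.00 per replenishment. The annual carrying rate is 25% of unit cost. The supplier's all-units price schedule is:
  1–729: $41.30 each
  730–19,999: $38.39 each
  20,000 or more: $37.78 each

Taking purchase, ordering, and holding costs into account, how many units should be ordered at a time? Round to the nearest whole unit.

Holding cost per unit per year at price C is H = 0.25·C.
Candidates are each tier's EOQ (if it falls in that tier) and each price-break quantity.
Tier 1 ($41.30): EOQ = 1327.8 exceeds tier's upper bound 729, so this tier is dominated.
EOQ at $38.39 = 1377.2 (feasible in tier 2): TC = 64,100×$38.39 + (64,100/1377.2)×142 + (1377.2/2)×0.25×$38.39 = $2,474,017.05.
EOQ at $37.78 = 1388.3 < 20000, so use break Q=20000: TC = 64,100×$37.78 + (64,100/20000.0)×142 + (20000.0/2)×0.25×$37.78 = $2,516,603.11.
Lowest total cost is $2,474,017.05 at Q = 1377.2.

Q* ≈ 1,377 bolts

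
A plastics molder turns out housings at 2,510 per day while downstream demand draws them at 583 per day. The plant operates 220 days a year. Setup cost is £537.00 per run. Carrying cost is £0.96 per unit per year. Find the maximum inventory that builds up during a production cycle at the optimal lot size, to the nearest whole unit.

I_max ≈ 10,496 housings

Annual demand D = 583 × 220 = 128,260.
Production build-up factor (1 − d/p) = 1 − 583/2,510 = 0.7677.
Q* = √(2DS / (H(1 − d/p))) = √(2 × 128,260 × 537 / (0.96 × 0.7677)).
= √(137,751,240 / 0.737) ≈ 13671.247.
Maximum inventory = Q*(1 − d/p) = 13671.247 × 0.7677 ≈ 10495.814.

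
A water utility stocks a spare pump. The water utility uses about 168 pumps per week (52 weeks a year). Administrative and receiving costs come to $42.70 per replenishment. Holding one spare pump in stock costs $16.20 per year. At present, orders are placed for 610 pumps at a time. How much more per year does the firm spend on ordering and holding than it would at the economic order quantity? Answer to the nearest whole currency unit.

Annual demand D = 168 × 52 = 8,736.
EOQ = √(2DS/H) = √(2 × 8,736 × 42.7 / 16.2) ≈ 214.60.
Cost at Q* = (D/Q*)S + (Q*/2)H = √(2DSH) ≈ $3,476.50.
Cost at Q = 610: (8,736/610)×42.7 + (610/2)×16.2 = $611.52 + $4,941.00 = $5,552.52.
Excess = $5,552.52 − $3,476.50 = $2,076.02.

Extra cost ≈ $2,076 per year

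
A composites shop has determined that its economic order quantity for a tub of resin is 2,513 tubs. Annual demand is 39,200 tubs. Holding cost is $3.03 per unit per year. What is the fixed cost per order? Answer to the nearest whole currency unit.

S ≈ $244

Squaring Q* = √(2DS/H) gives Q*² = 2DS/H.
From Q* = √(2DS/H): S = Q*²H / (2D) = 2,513² × 3.03 / (2 × 39,200) = 244.0684.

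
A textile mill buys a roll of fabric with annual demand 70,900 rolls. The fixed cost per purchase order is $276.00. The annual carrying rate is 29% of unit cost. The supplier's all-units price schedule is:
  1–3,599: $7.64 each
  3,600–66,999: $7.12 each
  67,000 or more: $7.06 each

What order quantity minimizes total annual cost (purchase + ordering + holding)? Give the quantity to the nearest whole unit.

Q* ≈ 4,354 rolls

Holding cost per unit per year at price C is H = 0.29·C.
For each price level, check whether its EOQ is feasible; otherwise the best quantity at that price is the breakpoint.
Tier 1 ($7.64): EOQ = 4202.9 exceeds tier's upper bound 3599, so this tier is dominated.
EOQ at $7.12 = 4353.7 (feasible in tier 2): TC = 70,900×$7.12 + (70,900/4353.7)×276 + (4353.7/2)×0.29×$7.12 = $513,797.42.
EOQ at $7.06 = 4372.1 < 67000, so use break Q=67000: TC = 70,900×$7.06 + (70,900/67000.0)×276 + (67000.0/2)×0.29×$7.06 = $569,433.97.
Lowest total cost is $513,797.42 at Q = 4353.7.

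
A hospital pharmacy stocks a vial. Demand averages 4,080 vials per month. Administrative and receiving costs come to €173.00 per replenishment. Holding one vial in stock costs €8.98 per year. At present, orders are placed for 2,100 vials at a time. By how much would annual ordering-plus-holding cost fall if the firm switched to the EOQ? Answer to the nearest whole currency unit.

Extra cost ≈ €1,129 per year

Annual demand D = 4,080 × 12 = 48,960.
EOQ = √(2DS/H) = √(2 × 48,960 × 173 / 8.98) ≈ 1373.47.
Cost at Q* = (D/Q*)S + (Q*/2)H = √(2DSH) ≈ €12,333.80.
Cost at Q = 2,100: (48,960/2,100)×173 + (2,100/2)×8.98 = €4,033.37 + €9,429.00 = €13,462.37.
Excess = €13,462.37 − €12,333.80 = €1,128.57.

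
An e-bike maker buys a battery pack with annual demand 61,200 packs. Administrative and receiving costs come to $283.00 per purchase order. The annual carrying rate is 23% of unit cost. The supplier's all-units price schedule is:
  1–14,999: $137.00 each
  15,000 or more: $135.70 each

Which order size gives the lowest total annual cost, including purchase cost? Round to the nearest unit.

Q* ≈ 1,048 packs

Holding cost per unit per year at price C is H = 0.23·C.
Candidates are each tier's EOQ (if it falls in that tier) and each price-break quantity.
EOQ at $137.00 = 1048.5 (feasible in tier 1): TC = 61,200×$137.00 + (61,200/1048.5)×283 + (1048.5/2)×0.23×$137.00 = $8,417,437.57.
EOQ at $135.70 = 1053.5 < 15000, so use break Q=15000: TC = 61,200×$135.70 + (61,200/15000.0)×283 + (15000.0/2)×0.23×$135.70 = $8,540,077.14.
Lowest total cost is $8,417,437.57 at Q = 1048.5.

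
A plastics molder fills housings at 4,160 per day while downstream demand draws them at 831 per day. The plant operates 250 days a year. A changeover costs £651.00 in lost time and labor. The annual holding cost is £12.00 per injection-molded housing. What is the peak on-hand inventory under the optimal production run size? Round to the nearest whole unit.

Annual demand D = 831 × 250 = 207,750.
Production build-up factor (1 − d/p) = 1 − 831/4,160 = 0.8002.
Q* = √(2DS / (H(1 − d/p))) = √(2 × 207,750 × 651 / (12 × 0.8002)).
= √(270,490,500 / 9.6029) ≈ 5307.319.
Maximum inventory = Q*(1 − d/p) = 5307.319 × 0.8002 ≈ 4247.131.

I_max ≈ 4,247 housings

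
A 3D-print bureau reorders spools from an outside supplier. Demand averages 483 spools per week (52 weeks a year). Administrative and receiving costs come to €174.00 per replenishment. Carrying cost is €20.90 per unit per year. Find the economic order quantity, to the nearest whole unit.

Q* ≈ 647 spools

Annual demand D = 483 × 52 = 25,116.
EOQ = √(2DS / H) = √(2 × 25,116 × 174 / 20.9).
= √(8,740,368 / 20.9) = √418,199.4258 ≈ 646.683.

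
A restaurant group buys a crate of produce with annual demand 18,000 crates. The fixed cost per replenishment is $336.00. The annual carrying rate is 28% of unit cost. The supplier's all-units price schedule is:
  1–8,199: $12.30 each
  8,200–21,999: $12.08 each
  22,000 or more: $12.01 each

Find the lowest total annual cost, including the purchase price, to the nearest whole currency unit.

Holding cost per unit per year at price C is H = 0.28·C.
For each price level, check whether its EOQ is feasible; otherwise the best quantity at that price is the breakpoint.
EOQ at $12.30 = 1874.1 (feasible in tier 1): TC = 18,000×$12.30 + (18,000/1874.1)×336 + (1874.1/2)×0.28×$12.30 = $227,854.35.
EOQ at $12.08 = 1891.1 < 8200, so use break Q=8200: TC = 18,000×$12.08 + (18,000/8200.0)×336 + (8200.0/2)×0.28×$12.08 = $232,045.40.
EOQ at $12.01 = 1896.6 < 22000, so use break Q=22000: TC = 18,000×$12.01 + (18,000/22000.0)×336 + (22000.0/2)×0.28×$12.01 = $253,445.71.
Lowest total cost among the candidates is at Q = 1874.1.

TC* ≈ $227,854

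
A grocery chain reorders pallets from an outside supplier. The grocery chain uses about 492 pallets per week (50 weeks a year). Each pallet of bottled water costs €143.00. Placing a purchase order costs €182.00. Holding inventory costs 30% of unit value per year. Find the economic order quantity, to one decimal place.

Q* ≈ 456.9 pallets

Annual demand D = 492 × 50 = 24,600.
Holding cost H = 0.30 × €143.00 = €42.9000 per unit per year.
EOQ = √(2DS / H) = √(2 × 24,600 × 182 / 42.9).
= √(8,954,400 / 42.9) = √208,727.2727 ≈ 456.867.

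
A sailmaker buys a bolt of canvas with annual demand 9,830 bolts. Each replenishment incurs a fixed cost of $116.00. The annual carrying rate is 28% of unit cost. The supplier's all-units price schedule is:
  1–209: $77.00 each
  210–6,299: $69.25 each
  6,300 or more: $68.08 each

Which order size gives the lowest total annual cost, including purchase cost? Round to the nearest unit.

Q* ≈ 343 bolts

Holding cost per unit per year at price C is H = 0.28·C.
Candidates are each tier's EOQ (if it falls in that tier) and each price-break quantity.
Tier 1 ($77.00): EOQ = 325.2 exceeds tier's upper bound 209, so this tier is dominated.
EOQ at $69.25 = 343.0 (feasible in tier 2): TC = 9,830×$69.25 + (9,830/343.0)×116 + (343.0/2)×0.28×$69.25 = $687,377.32.
EOQ at $68.08 = 345.9 < 6300, so use break Q=6300: TC = 9,830×$68.08 + (9,830/6300.0)×116 + (6300.0/2)×0.28×$68.08 = $729,453.96.
Lowest total cost is $687,377.32 at Q = 343.0.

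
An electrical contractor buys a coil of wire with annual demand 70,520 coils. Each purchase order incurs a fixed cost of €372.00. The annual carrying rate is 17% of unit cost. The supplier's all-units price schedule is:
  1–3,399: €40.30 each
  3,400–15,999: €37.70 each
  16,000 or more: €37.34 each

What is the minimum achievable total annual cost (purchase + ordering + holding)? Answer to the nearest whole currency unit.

TC* ≈ €2,677,215

Holding cost per unit per year at price C is H = 0.17·C.
Candidates are each tier's EOQ (if it falls in that tier) and each price-break quantity.
EOQ at €40.30 = 2767.4 (feasible in tier 1): TC = 70,520×€40.30 + (70,520/2767.4)×372 + (2767.4/2)×0.17×€40.30 = €2,860,915.18.
EOQ at €37.70 = 2861.2 < 3400, so use break Q=3400: TC = 70,520×€37.70 + (70,520/3400.0)×372 + (3400.0/2)×0.17×€37.70 = €2,677,215.02.
EOQ at €37.34 = 2875.0 < 16000, so use break Q=16000: TC = 70,520×€37.34 + (70,520/16000.0)×372 + (16000.0/2)×0.17×€37.34 = €2,685,638.79.
Lowest total cost among the candidates is at Q = 3400.0.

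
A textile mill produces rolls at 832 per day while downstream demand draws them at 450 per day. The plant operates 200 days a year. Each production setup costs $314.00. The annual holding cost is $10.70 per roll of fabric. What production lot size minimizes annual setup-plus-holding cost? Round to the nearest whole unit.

Q* ≈ 3,392 rolls

Annual demand D = 450 × 200 = 90,000.
Production build-up factor (1 − d/p) = 1 − 450/832 = 0.4591.
Q* = √(2DS / (H(1 − d/p))) = √(2 × 90,000 × 314 / (10.7 × 0.4591)).
= √(56,520,000 / 4.9127) ≈ 3391.870.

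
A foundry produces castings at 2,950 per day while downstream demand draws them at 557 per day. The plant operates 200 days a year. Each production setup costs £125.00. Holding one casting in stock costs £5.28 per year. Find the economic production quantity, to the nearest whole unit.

Annual demand D = 557 × 200 = 111,400.
Production build-up factor (1 − d/p) = 1 − 557/2,950 = 0.8112.
Q* = √(2DS / (H(1 − d/p))) = √(2 × 111,400 × 125 / (5.28 × 0.8112)).
= √(27,850,000 / 4.2831) ≈ 2549.971.

Q* ≈ 2,550 castings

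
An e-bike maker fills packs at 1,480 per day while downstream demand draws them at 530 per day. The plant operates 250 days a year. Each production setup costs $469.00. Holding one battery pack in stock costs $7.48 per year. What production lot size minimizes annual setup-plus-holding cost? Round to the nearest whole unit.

Q* ≈ 5,088 packs

Annual demand D = 530 × 250 = 132,500.
Production build-up factor (1 − d/p) = 1 − 530/1,480 = 0.6419.
Q* = √(2DS / (H(1 − d/p))) = √(2 × 132,500 × 469 / (7.48 × 0.6419)).
= √(124,285,000 / 4.8014) ≈ 5087.772.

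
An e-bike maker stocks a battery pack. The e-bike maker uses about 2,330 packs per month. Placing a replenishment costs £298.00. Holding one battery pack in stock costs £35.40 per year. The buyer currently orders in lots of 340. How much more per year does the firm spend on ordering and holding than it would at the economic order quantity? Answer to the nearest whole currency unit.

Annual demand D = 2,330 × 12 = 27,960.
EOQ = √(2DS/H) = √(2 × 27,960 × 298 / 35.4) ≈ 686.10.
Cost at Q* = (D/Q*)S + (Q*/2)H = √(2DSH) ≈ £24,288.09.
Cost at Q = 340: (27,960/340)×298 + (340/2)×35.4 = £24,506.12 + £6,018.00 = £30,524.12.
Excess = £30,524.12 − £24,288.09 = £6,236.03.

Extra cost ≈ £6,236 per year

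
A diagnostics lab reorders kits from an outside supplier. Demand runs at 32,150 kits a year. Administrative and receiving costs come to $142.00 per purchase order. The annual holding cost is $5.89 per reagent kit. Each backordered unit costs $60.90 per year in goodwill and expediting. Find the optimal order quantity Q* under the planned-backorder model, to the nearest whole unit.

Q* ≈ 1,304 kits

With planned backorders, Q* = √(2DS/H) · √((H+B)/B).
√(2DS/H) = √(2 × 32,150 × 142 / 5.89) = 1245.065.
√((H+B)/B) = √((5.89+60.9)/60.9) = 1.0472.
Q* ≈ 1303.884.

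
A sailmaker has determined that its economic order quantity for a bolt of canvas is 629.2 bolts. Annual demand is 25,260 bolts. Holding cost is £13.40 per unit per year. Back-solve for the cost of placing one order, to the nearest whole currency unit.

S ≈ £105

The basic EOQ model gives Q* = √(2DS/H); rearrange for the unknown.
From Q* = √(2DS/H): S = Q*²H / (2D) = 629.2² × 13.4 / (2 × 25,260) = 105.0072.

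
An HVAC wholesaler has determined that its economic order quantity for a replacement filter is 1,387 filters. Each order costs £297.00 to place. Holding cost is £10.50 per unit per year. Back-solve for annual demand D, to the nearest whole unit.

The basic EOQ model gives Q* = √(2DS/H); rearrange for the unknown.
From Q* = √(2DS/H): D = Q*²H / (2S) = 1,387² × 10.5 / (2 × 297) = 34006.018.

D ≈ 34,006 filters per year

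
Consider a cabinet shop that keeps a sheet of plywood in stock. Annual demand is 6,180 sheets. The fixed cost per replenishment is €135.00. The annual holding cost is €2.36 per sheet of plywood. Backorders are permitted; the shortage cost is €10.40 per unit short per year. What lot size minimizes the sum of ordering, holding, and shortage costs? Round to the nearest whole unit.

With planned backorders, Q* = √(2DS/H) · √((H+B)/B).
√(2DS/H) = √(2 × 6,180 × 135 / 2.36) = 840.853.
√((H+B)/B) = √((2.36+10.4)/10.4) = 1.1077.
Q* ≈ 931.384.

Q* ≈ 931 sheets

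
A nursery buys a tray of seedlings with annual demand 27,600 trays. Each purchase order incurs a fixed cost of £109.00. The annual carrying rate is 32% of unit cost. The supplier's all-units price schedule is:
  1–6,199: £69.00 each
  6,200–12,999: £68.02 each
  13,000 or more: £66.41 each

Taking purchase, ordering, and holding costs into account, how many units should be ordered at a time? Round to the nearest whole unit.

Q* ≈ 522 trays

Holding cost per unit per year at price C is H = 0.32·C.
Evaluate total cost at each tier's feasible EOQ or, if the EOQ is below the tier, at the tier's minimum quantity.
EOQ at £69.00 = 522.0 (feasible in tier 1): TC = 27,600×£69.00 + (27,600/522.0)×109 + (522.0/2)×0.32×£69.00 = £1,915,926.10.
EOQ at £68.02 = 525.8 < 6200, so use break Q=6200: TC = 27,600×£68.02 + (27,600/6200.0)×109 + (6200.0/2)×0.32×£68.02 = £1,945,313.07.
EOQ at £66.41 = 532.1 < 13000, so use break Q=13000: TC = 27,600×£66.41 + (27,600/13000.0)×109 + (13000.0/2)×0.32×£66.41 = £1,971,280.22.
Lowest total cost is £1,915,926.10 at Q = 522.0.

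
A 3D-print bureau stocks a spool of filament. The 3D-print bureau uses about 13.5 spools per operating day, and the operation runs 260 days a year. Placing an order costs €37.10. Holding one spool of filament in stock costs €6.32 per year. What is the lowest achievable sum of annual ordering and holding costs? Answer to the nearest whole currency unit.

Annual demand D = 13.5 × 260 = 3,510.
EOQ = √(2DS/H) = √(2 × 3,510 × 37.1 / 6.32) ≈ 203.00.
At Q*, ordering cost (D/Q*)S equals holding cost (Q*/2)H, each = √(DSH/2).
Minimum total = √(2DSH) = √(2 × 3,510 × 37.1 × 6.32) ≈ 1282.963.

TC* ≈ €1,283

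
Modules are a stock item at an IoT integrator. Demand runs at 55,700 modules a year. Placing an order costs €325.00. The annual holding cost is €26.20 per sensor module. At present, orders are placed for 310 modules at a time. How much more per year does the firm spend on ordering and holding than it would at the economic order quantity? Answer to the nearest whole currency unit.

EOQ = √(2DS/H) = √(2 × 55,700 × 325 / 26.2) ≈ 1175.53.
Cost at Q* = (D/Q*)S + (Q*/2)H = √(2DSH) ≈ €30,798.88.
Cost at Q = 310: (55,700/310)×325 + (310/2)×26.2 = €58,395.16 + €4,061.00 = €62,456.16.
Excess = €62,456.16 − €30,798.88 = €31,657.28.

Extra cost ≈ €31,657 per year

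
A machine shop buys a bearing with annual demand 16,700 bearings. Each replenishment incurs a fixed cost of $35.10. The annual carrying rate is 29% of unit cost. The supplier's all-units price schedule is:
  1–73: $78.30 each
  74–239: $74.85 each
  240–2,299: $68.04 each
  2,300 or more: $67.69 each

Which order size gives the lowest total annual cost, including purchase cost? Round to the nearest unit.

Holding cost per unit per year at price C is H = 0.29·C.
For each price level, check whether its EOQ is feasible; otherwise the best quantity at that price is the breakpoint.
Tier 1 ($78.30): EOQ = 227.2 exceeds tier's upper bound 73, so this tier is dominated.
EOQ at $74.85 = 232.4 (feasible in tier 2): TC = 16,700×$74.85 + (16,700/232.4)×35.1 + (232.4/2)×0.29×$74.85 = $1,255,039.54.
EOQ at $68.04 = 243.8 (feasible in tier 3): TC = 16,700×$68.04 + (16,700/243.8)×35.1 + (243.8/2)×0.29×$68.04 = $1,141,077.59.
EOQ at $67.69 = 244.4 < 2300, so use break Q=2300: TC = 16,700×$67.69 + (16,700/2300.0)×35.1 + (2300.0/2)×0.29×$67.69 = $1,153,252.47.
Lowest total cost is $1,141,077.59 at Q = 243.8.

Q* ≈ 244 bearings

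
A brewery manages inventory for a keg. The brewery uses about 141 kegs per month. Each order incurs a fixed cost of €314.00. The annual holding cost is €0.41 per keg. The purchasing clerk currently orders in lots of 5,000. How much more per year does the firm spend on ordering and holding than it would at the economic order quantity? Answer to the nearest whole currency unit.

Extra cost ≈ €471 per year

Annual demand D = 141 × 12 = 1,692.
EOQ = √(2DS/H) = √(2 × 1,692 × 314 / 0.41) ≈ 1609.86.
Cost at Q* = (D/Q*)S + (Q*/2)H = √(2DSH) ≈ €660.04.
Cost at Q = 5,000: (1,692/5,000)×314 + (5,000/2)×0.41 = €106.26 + €1,025.00 = €1,131.26.
Excess = €1,131.26 − €660.04 = €471.22.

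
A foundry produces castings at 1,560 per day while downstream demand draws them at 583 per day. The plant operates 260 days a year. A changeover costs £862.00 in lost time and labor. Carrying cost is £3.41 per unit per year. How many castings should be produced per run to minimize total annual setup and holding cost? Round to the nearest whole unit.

Q* ≈ 11,062 castings

Annual demand D = 583 × 260 = 151,580.
Production build-up factor (1 − d/p) = 1 − 583/1,560 = 0.6263.
Q* = √(2DS / (H(1 − d/p))) = √(2 × 151,580 × 862 / (3.41 × 0.6263)).
= √(261,323,920 / 2.1356) ≈ 11061.841.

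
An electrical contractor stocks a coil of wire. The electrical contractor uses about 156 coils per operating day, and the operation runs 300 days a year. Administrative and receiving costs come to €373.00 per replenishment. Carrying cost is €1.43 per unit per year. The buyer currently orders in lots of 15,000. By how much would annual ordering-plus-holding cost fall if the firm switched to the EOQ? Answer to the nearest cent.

Annual demand D = 156 × 300 = 46,800.
EOQ = √(2DS/H) = √(2 × 46,800 × 373 / 1.43) ≈ 4941.11.
Cost at Q* = (D/Q*)S + (Q*/2)H = √(2DSH) ≈ €7,065.78.
Cost at Q = 15,000: (46,800/15,000)×373 + (15,000/2)×1.43 = €1,163.76 + €10,725.00 = €11,888.76.
Excess = €11,888.76 − €7,065.78 = €4,822.98.

Extra cost ≈ €4,822.98 per year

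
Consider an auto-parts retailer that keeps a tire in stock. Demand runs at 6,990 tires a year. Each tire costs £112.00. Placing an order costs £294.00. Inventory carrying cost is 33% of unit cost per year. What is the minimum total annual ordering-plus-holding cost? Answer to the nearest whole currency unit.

Holding cost H = 0.33 × £112.00 = £36.9600 per unit per year.
EOQ = √(2DS/H) = √(2 × 6,990 × 294 / 36.96) ≈ 333.47.
At the optimum the two cost components are equal, so total cost = 2·(Q*/2)H = Q*·H.
Minimum total = √(2DSH) = √(2 × 6,990 × 294 × 36.96) ≈ 12325.179.

TC* ≈ £12,325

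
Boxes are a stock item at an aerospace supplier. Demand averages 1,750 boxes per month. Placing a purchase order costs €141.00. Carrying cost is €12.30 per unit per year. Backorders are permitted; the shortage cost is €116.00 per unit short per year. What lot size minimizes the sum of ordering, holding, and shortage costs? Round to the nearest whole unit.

Annual demand D = 1,750 × 12 = 21,000.
With planned backorders, Q* = √(2DS/H) · √((H+B)/B).
√(2DS/H) = √(2 × 21,000 × 141 / 12.3) = 693.876.
√((H+B)/B) = √((12.3+116)/116) = 1.0517.
Q* ≈ 729.736.

Q* ≈ 730 boxes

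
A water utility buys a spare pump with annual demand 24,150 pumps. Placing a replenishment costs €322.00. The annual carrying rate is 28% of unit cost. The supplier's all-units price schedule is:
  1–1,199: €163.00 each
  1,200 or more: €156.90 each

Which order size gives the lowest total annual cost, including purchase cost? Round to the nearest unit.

Holding cost per unit per year at price C is H = 0.28·C.
Candidates are each tier's EOQ (if it falls in that tier) and each price-break quantity.
EOQ at €163.00 = 583.8 (feasible in tier 1): TC = 24,150×€163.00 + (24,150/583.8)×322 + (583.8/2)×0.28×€163.00 = €3,963,092.46.
EOQ at €156.90 = 595.0 < 1200, so use break Q=1200: TC = 24,150×€156.90 + (24,150/1200.0)×322 + (1200.0/2)×0.28×€156.90 = €3,821,974.45.
Lowest total cost is €3,821,974.45 at Q = 1200.0.

Q* ≈ 1,200 pumps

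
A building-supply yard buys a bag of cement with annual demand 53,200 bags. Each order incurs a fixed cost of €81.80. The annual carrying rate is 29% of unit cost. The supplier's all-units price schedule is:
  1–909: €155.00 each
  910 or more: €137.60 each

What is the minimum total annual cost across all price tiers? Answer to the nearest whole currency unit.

Holding cost per unit per year at price C is H = 0.29·C.
Evaluate total cost at each tier's feasible EOQ or, if the EOQ is below the tier, at the tier's minimum quantity.
EOQ at €155.00 = 440.0 (feasible in tier 1): TC = 53,200×€155.00 + (53,200/440.0)×81.8 + (440.0/2)×0.29×€155.00 = €8,265,779.36.
EOQ at €137.60 = 467.0 < 910, so use break Q=910: TC = 53,200×€137.60 + (53,200/910.0)×81.8 + (910.0/2)×0.29×€137.60 = €7,343,258.47.
Lowest total cost among the candidates is at Q = 910.0.

TC* ≈ €7,343,258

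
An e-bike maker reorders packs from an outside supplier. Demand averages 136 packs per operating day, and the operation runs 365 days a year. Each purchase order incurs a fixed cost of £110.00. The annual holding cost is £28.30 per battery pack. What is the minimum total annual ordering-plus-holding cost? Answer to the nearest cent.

TC* ≈ £17,580.06

Annual demand D = 136 × 365 = 49,640.
Q* = √(2DS/H) = √(2 × 49,640 × 110 / 28.3) ≈ 621.20.
At the optimum the two cost components are equal, so total cost = 2·(Q*/2)H = Q*·H.
Minimum total = √(2DSH) = √(2 × 49,640 × 110 × 28.3) ≈ 17580.064.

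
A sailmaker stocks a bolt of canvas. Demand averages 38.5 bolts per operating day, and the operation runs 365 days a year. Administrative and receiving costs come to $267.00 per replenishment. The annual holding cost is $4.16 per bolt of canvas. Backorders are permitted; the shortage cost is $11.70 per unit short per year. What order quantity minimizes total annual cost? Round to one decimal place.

Annual demand D = 38.5 × 365 = 14,052.5.
With planned backorders, Q* = √(2DS/H) · √((H+B)/B).
√(2DS/H) = √(2 × 14,052.5 × 267 / 4.16) = 1343.077.
√((H+B)/B) = √((4.16+11.7)/11.7) = 1.1643.
Q* ≈ 1563.722.

Q* ≈ 1,563.7 bolts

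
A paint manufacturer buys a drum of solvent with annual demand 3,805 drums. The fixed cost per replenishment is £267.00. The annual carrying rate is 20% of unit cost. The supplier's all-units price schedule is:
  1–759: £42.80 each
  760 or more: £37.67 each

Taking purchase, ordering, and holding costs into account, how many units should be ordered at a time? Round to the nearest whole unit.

Q* ≈ 760 drums

Holding cost per unit per year at price C is H = 0.20·C.
Evaluate total cost at each tier's feasible EOQ or, if the EOQ is below the tier, at the tier's minimum quantity.
EOQ at £42.80 = 487.2 (feasible in tier 1): TC = 3,805×£42.80 + (3,805/487.2)×267 + (487.2/2)×0.20×£42.80 = £167,024.47.
EOQ at £37.67 = 519.3 < 760, so use break Q=760: TC = 3,805×£37.67 + (3,805/760.0)×267 + (760.0/2)×0.20×£37.67 = £147,534.03.
Lowest total cost is £147,534.03 at Q = 760.0.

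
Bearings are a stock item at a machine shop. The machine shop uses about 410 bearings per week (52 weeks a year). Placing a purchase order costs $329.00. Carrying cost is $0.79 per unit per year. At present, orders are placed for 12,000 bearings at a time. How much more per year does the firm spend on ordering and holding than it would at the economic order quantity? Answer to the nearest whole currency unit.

Extra cost ≈ $1,995 per year

Annual demand D = 410 × 52 = 21,320.
EOQ = √(2DS/H) = √(2 × 21,320 × 329 / 0.79) ≈ 4213.99.
Cost at Q* = (D/Q*)S + (Q*/2)H = √(2DSH) ≈ $3,329.05.
Cost at Q = 12,000: (21,320/12,000)×329 + (12,000/2)×0.79 = $584.52 + $4,740.00 = $5,324.52.
Excess = $5,324.52 − $3,329.05 = $1,995.48.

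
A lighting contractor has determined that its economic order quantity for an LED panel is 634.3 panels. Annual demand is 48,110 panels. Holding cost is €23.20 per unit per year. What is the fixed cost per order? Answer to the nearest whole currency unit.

The basic EOQ model gives Q* = √(2DS/H); rearrange for the unknown.
From Q* = √(2DS/H): S = Q*²H / (2D) = 634.3² × 23.2 / (2 × 48,110) = 97.0090.

S ≈ €97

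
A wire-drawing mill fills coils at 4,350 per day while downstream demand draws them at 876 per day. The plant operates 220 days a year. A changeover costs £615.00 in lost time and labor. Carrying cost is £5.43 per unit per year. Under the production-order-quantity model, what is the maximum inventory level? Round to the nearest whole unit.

I_max ≈ 5,905 coils

Annual demand D = 876 × 220 = 192,720.
Production build-up factor (1 − d/p) = 1 − 876/4,350 = 0.7986.
Q* = √(2DS / (H(1 − d/p))) = √(2 × 192,720 × 615 / (5.43 × 0.7986)).
= √(237,045,600 / 4.3365) ≈ 7393.426.
Maximum inventory = Q*(1 − d/p) = 7393.426 × 0.7986 ≈ 5904.543.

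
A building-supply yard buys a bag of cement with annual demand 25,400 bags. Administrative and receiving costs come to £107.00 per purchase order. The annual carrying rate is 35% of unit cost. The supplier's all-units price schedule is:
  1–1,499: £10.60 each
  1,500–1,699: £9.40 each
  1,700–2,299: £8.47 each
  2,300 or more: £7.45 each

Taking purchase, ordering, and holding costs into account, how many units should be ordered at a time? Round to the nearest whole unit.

Holding cost per unit per year at price C is H = 0.35·C.
Evaluate total cost at each tier's feasible EOQ or, if the EOQ is below the tier, at the tier's minimum quantity.
EOQ at £10.60 = 1210.4 (feasible in tier 1): TC = 25,400×£10.60 + (25,400/1210.4)×107 + (1210.4/2)×0.35×£10.60 = £273,730.67.
EOQ at £9.40 = 1285.4 < 1500, so use break Q=1500: TC = 25,400×£9.40 + (25,400/1500.0)×107 + (1500.0/2)×0.35×£9.40 = £243,039.37.
EOQ at £8.47 = 1354.1 < 1700, so use break Q=1700: TC = 25,400×£8.47 + (25,400/1700.0)×107 + (1700.0/2)×0.35×£8.47 = £219,256.53.
EOQ at £7.45 = 1443.8 < 2300, so use break Q=2300: TC = 25,400×£7.45 + (25,400/2300.0)×107 + (2300.0/2)×0.35×£7.45 = £193,410.28.
Lowest total cost is £193,410.28 at Q = 2300.0.

Q* ≈ 2,300 bags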